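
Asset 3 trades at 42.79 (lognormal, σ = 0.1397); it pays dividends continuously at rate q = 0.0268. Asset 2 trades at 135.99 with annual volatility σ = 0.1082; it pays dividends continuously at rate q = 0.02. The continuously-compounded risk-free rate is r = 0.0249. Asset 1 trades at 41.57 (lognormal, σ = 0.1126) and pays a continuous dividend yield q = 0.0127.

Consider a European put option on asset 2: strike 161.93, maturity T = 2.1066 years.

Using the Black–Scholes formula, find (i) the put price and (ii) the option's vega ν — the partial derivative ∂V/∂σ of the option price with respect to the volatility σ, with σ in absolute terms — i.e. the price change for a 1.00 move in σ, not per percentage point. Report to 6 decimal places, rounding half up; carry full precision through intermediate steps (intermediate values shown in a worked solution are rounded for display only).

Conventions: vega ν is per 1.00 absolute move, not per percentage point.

price = 24.967577
ν = 47.279682

σ√T = 0.1082·√2.1066 = 0.157043
d₁ = (ln(S/K) + (r−q+σ²/2)T) / (σ√T) = (ln(135.99/161.93) + (0.0249−0.02+0.1082²/2)·2.1066) / 0.157043 = (-0.174583 + 0.022654) / 0.157043 = -0.967438
d₂ = d₁ − σ√T = -0.967438 − 0.157043 = -1.124481
e^{−rT} = 0.948898
e^{−qT} = 0.958743
N(−d₁) = 0.833337,  N(−d₂) = 0.869595
Put price V = K·e^{−rT}·N(−d₂) − S·e^{−qT}·N(−d₁) = 133.617677 − 108.650099 = 24.967577
φ(d₁) = (1/√(2π))·e^{−d₁²/2} = 0.249847
ν = S·e^{−qT}·φ(d₁)·√T = 47.279682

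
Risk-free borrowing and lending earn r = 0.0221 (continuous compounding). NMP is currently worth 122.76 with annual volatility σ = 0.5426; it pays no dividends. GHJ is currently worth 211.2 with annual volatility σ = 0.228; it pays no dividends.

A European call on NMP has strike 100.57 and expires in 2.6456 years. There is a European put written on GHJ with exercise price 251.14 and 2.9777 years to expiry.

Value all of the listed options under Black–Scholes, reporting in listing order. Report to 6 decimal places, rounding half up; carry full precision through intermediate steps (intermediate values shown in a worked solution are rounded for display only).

price(NMP call K=100.57) = 52.516140
price(GHJ put K=251.14) = 48.047539

[NMP call K=100.57]
σ√T = 0.5426·√2.6456 = 0.882555
d₁ = (ln(S/K) + (r+σ²/2)T) / (σ√T) = (ln(122.76/100.57) + (0.0221+0.5426²/2)·2.6456) / 0.882555 = (0.199377 + 0.447920) / 0.882555 = 0.733435
d₂ = d₁ − σ√T = 0.733435 − 0.882555 = -0.149120
e^{−rT} = 0.943209
N(d₁) = 0.768353,  N(d₂) = 0.440729
price = S·N(d₁) − K·e^{−rT}·N(d₂) = 94.323064 − 41.806924 = 52.516140
[GHJ put K=251.14]
σ√T = 0.228·√2.9777 = 0.393437
d₁ = (ln(S/K) + (r+σ²/2)T) / (σ√T) = (ln(211.2/251.14) + (0.0221+0.228²/2)·2.9777) / 0.393437 = (-0.173205 + 0.143204) / 0.393437 = -0.076255
d₂ = d₁ − σ√T = -0.076255 − 0.393437 = -0.469692
e^{−rT} = 0.936311
N(−d₁) = 0.530392,  N(−d₂) = 0.680712
price = K·e^{−rT}·N(−d₂) − S·N(−d₁) = 160.066286 − 112.018746 = 48.047539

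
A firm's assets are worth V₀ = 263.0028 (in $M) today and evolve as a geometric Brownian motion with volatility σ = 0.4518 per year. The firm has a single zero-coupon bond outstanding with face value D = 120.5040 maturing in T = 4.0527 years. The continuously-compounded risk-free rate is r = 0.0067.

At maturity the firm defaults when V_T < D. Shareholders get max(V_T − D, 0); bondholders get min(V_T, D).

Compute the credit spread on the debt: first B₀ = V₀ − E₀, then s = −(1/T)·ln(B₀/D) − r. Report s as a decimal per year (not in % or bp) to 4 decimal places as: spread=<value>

spread=0.0347

Apply the equity-as-call identities (strike 120.5040, horizon 4.0527 years):
d₁ = [ln(V₀/D) + (r + σ²/2)T] / (σ√T)
   = [ln(263.0028/120.5040) + (0.0067 + 0.5·0.4518²)·4.0527] / (0.4518·√4.0527)
   = [0.780482 + 0.440778] / 0.909533 = 1.342733
d₂ = d₁ − σ√T = 1.342733 − 0.909533 = 0.433200
N(d₁) = 0.910321,  N(d₂) = 0.667565,  e^(−rT) = 0.973212
E₀ = V₀·N(d₁) − D·e^(−rT)·N(d₂)
   = 263.0028·0.910321 − 120.5040·0.973212·0.667565 = 161.127551
B₀ = V₀ − E₀ = 263.0028 − 161.127551 = 101.875249
spread = −(1/T)·ln(B₀/D) − r = −(1/4.0527)·ln(101.875249/120.5040) − 0.0067 = 0.03473754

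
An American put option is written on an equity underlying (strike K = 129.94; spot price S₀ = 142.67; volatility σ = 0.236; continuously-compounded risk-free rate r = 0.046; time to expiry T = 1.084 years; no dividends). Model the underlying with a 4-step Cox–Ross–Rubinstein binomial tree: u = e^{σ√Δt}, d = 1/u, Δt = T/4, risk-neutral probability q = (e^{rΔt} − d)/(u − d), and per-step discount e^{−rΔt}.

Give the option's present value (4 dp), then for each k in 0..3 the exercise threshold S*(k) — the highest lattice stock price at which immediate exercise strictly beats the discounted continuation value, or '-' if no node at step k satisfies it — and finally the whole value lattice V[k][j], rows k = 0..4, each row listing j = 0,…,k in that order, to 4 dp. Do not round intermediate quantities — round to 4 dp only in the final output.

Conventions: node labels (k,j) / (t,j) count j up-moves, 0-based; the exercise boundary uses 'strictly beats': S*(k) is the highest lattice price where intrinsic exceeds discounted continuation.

Δt=0.27100, u=1.13072, d=0.88439, q=0.52025, disc=e^(-rΔt)=0.98761
k=4 terminal: V=max(K-S,0) → 42.6610 18.3510 0.0000 0.0000 0.0000
k=3: j=0 S=98.6883 intr=31.2517 cont=29.6420 V=31.2517[EX]; j=1 S=126.1761 intr=3.7639 cont=8.6949 V=8.6949[hold]; j=2 S=161.3201 intr=0.0000 cont=0.0000 V=0.0000[hold]; j=3 S=206.2528 intr=0.0000 cont=0.0000 V=0.0000[hold]  S*(3)=98.6883
k=2: j=0 S=111.5890 intr=18.3510 cont=19.2748 V=19.2748[hold]; j=1 S=142.6700 intr=0.0000 cont=4.1197 V=4.1197[hold]; j=2 S=182.4081 intr=0.0000 cont=0.0000 V=0.0000[hold]  S*(2)=-
k=1: j=0 S=126.1761 intr=3.7639 cont=11.2493 V=11.2493[hold]; j=1 S=161.3201 intr=0.0000 cont=1.9520 V=1.9520[hold]  S*(1)=-
k=0: j=0 S=142.6700 intr=0.0000 cont=6.3329 V=6.3329[hold]  S*(0)=-

price = 6.3329
boundary = - - - 98.6883
tree:
6.3329
11.2493 1.9520
19.2748 4.1197 0.0000
31.2517 8.6949 0.0000 0.0000
42.6610 18.3510 0.0000 0.0000 0.0000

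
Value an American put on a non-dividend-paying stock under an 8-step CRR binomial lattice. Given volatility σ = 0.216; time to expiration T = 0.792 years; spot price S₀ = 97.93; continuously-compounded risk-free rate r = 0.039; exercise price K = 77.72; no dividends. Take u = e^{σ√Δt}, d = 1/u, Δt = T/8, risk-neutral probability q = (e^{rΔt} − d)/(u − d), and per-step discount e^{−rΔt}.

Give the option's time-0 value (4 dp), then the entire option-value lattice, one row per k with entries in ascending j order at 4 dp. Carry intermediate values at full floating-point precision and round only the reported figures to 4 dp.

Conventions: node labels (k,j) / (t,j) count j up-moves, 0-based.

Δt=0.09900  u=1.07033  d=0.93430  q=0.51145  discount=0.99615
step 8 (expiry): payoffs max(K−S,0) = 20.8624 12.5841 3.1005 0.0000 0.0000 0.0000 0.0000 0.0000 0.0000
k=7: (k=7,j=0): S=60.8562, K−S=16.8638, hold=16.5643 ⇒ V=16.8638 exercise | (k=7,j=1): S=69.7166, K−S=8.0034, hold=7.7039 ⇒ V=8.0034 exercise | (k=7,j=2): S=79.8671, K−S=0.0000, hold=1.5089 ⇒ V=1.5089 continue | (k=7,j=3): S=91.4955, K−S=0.0000, hold=0.0000 ⇒ V=0.0000 continue | (k=7,j=4): S=104.8170, K−S=0.0000, hold=0.0000 ⇒ V=0.0000 continue | (k=7,j=5): S=120.0780, K−S=0.0000, hold=0.0000 ⇒ V=0.0000 continue | (k=7,j=6): S=137.5609, K−S=0.0000, hold=0.0000 ⇒ V=0.0000 continue | (k=7,j=7): S=157.5894, K−S=0.0000, hold=0.0000 ⇒ V=0.0000 continue
k=6: (k=6,j=0): S=65.1359, K−S=12.5841, hold=12.2846 ⇒ V=12.5841 exercise | (k=6,j=1): S=74.6195, K−S=3.1005, hold=4.6637 ⇒ V=4.6637 continue | (k=6,j=2): S=85.4838, K−S=0.0000, hold=0.7343 ⇒ V=0.7343 continue | (k=6,j=3): S=97.9300, K−S=0.0000, hold=0.0000 ⇒ V=0.0000 continue | (k=6,j=4): S=112.1883, K−S=0.0000, hold=0.0000 ⇒ V=0.0000 continue | (k=6,j=5): S=128.5225, K−S=0.0000, hold=0.0000 ⇒ V=0.0000 continue | (k=6,j=6): S=147.2350, K−S=0.0000, hold=0.0000 ⇒ V=0.0000 continue
k=5: (k=5,j=0): S=69.7166, K−S=8.0034, hold=8.5003 ⇒ V=8.5003 continue | (k=5,j=1): S=79.8671, K−S=0.0000, hold=2.6438 ⇒ V=2.6438 continue | (k=5,j=2): S=91.4955, K−S=0.0000, hold=0.3574 ⇒ V=0.3574 continue | (k=5,j=3): S=104.8170, K−S=0.0000, hold=0.0000 ⇒ V=0.0000 continue | (k=5,j=4): S=120.0780, K−S=0.0000, hold=0.0000 ⇒ V=0.0000 continue | (k=5,j=5): S=137.5609, K−S=0.0000, hold=0.0000 ⇒ V=0.0000 continue
k=4: (k=4,j=0): S=74.6195, K−S=3.1005, hold=5.4837 ⇒ V=5.4837 continue | (k=4,j=1): S=85.4838, K−S=0.0000, hold=1.4687 ⇒ V=1.4687 continue | (k=4,j=2): S=97.9300, K−S=0.0000, hold=0.1739 ⇒ V=0.1739 continue | (k=4,j=3): S=112.1883, K−S=0.0000, hold=0.0000 ⇒ V=0.0000 continue | (k=4,j=4): S=128.5225, K−S=0.0000, hold=0.0000 ⇒ V=0.0000 continue
k=3: (k=3,j=0): S=79.8671, K−S=0.0000, hold=3.4170 ⇒ V=3.4170 continue | (k=3,j=1): S=91.4955, K−S=0.0000, hold=0.8034 ⇒ V=0.8034 continue | (k=3,j=2): S=104.8170, K−S=0.0000, hold=0.0846 ⇒ V=0.0846 continue | (k=3,j=3): S=120.0780, K−S=0.0000, hold=0.0000 ⇒ V=0.0000 continue
k=2: (k=2,j=0): S=85.4838, K−S=0.0000, hold=2.0722 ⇒ V=2.0722 continue | (k=2,j=1): S=97.9300, K−S=0.0000, hold=0.4341 ⇒ V=0.4341 continue | (k=2,j=2): S=112.1883, K−S=0.0000, hold=0.0412 ⇒ V=0.0412 continue
k=1: (k=1,j=0): S=91.4955, K−S=0.0000, hold=1.2296 ⇒ V=1.2296 continue | (k=1,j=1): S=104.8170, K−S=0.0000, hold=0.2322 ⇒ V=0.2322 continue
k=0: (k=0,j=0): S=97.9300, K−S=0.0000, hold=0.7167 ⇒ V=0.7167 continue

price = 0.7167
tree:
0.7167
1.2296 0.2322
2.0722 0.4341 0.0412
3.4170 0.8034 0.0846 0.0000
5.4837 1.4687 0.1739 0.0000 0.0000
8.5003 2.6438 0.3574 0.0000 0.0000 0.0000
12.5841 4.6637 0.7343 0.0000 0.0000 0.0000 0.0000
16.8638 8.0034 1.5089 0.0000 0.0000 0.0000 0.0000 0.0000
20.8624 12.5841 3.1005 0.0000 0.0000 0.0000 0.0000 0.0000 0.0000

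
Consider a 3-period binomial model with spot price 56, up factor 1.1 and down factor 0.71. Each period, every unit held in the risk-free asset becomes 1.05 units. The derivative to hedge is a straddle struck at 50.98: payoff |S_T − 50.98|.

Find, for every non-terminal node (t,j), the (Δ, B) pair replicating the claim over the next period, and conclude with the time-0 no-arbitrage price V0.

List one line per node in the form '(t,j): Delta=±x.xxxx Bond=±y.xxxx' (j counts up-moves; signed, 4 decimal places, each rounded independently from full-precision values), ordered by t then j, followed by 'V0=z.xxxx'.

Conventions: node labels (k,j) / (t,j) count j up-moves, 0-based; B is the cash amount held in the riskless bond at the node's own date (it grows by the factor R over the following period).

Risk-neutral probability p* = (R−d)/(u−d) = (1.05−0.71)/(1.1−0.71) = 0.8718.
Terminal payoffs: V(3,0)=30.9370, V(3,1)=19.9274, V(3,2)=2.8704, V(3,3)=23.5560
  t=2,j=0: stock 28.2296 → up 31.0526 (V=19.9274), down 20.0430 (V=30.9370). Price 20.3228; hedge Δ=-1.0000, bond B=48.5524.
  t=2,j=1: stock 43.7360 → up 48.1096 (V=2.8704), down 31.0526 (V=19.9274). Price 4.8164; hedge Δ=-1.0000, bond B=48.5524.
  t=2,j=2: stock 67.7600 → up 74.5360 (V=23.5560), down 48.1096 (V=2.8704). Price 19.9086; hedge Δ=0.7828, bond B=-33.1314.
  t=1,j=0: stock 39.7600 → up 43.7360 (V=4.8164), down 28.2296 (V=20.3228). Price 6.4804; hedge Δ=-1.0000, bond B=46.2404.
  t=1,j=1: stock 61.6000 → up 67.7600 (V=19.9086), down 43.7360 (V=4.8164). Price 17.1178; hedge Δ=0.6282, bond B=-21.5801.
  t=0,j=0: stock 56.0000 → up 61.6000 (V=17.1178), down 39.7600 (V=6.4804). Price 15.0038; hedge Δ=0.4871, bond B=-12.2716.
As a check, the time-0 holding Δ(0,0)·S0 + B(0,0) comes to 15.0038 — exactly V0.

(0,0): Delta=0.4871 Bond=-12.2716
(1,0): Delta=-1.0000 Bond=46.2404
(1,1): Delta=0.6282 Bond=-21.5801
(2,0): Delta=-1.0000 Bond=48.5524
(2,1): Delta=-1.0000 Bond=48.5524
(2,2): Delta=0.7828 Bond=-33.1314
V0=15.0038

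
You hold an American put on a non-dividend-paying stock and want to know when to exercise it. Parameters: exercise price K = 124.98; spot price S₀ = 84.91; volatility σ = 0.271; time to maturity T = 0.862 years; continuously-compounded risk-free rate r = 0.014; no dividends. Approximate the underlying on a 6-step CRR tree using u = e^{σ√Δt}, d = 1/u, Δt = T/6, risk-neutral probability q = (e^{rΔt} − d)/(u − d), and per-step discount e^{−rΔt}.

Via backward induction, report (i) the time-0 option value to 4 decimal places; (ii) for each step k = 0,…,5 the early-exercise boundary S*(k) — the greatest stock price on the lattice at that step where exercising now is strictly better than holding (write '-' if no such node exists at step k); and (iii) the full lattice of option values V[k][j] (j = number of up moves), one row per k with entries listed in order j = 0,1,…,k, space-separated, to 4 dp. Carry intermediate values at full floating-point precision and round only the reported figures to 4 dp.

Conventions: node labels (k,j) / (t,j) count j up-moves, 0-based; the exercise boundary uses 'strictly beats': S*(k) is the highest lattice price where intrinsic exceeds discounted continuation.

price = 40.0973
boundary = - 76.6212 84.9100 94.0955 84.9100 94.0955
tree:
40.0973
48.3588 31.4608
55.8385 40.0700 22.4179
62.5880 48.3588 30.8845 13.4894
68.6786 55.8385 40.0700 21.0509 5.4881
74.1747 62.5880 48.3588 30.8845 10.6599 0.0000
79.1342 68.6786 55.8385 40.0700 20.7054 0.0000 0.0000

Δt=0.14367, u=1.10818, d=0.90238, q=0.48413, disc=e^(-rΔt)=0.99799
k=6 terminal: V=max(K-S,0) → 79.1342 68.6786 55.8385 40.0700 20.7054 0.0000 0.0000
k=5: j=0 S=50.8053 intr=74.1747 cont=73.9236 V=74.1747[EX]; j=1 S=62.3920 intr=62.5880 cont=62.3369 V=62.5880[EX]; j=2 S=76.6212 intr=48.3588 cont=48.1077 V=48.3588[EX]; j=3 S=94.0955 intr=30.8845 cont=30.6334 V=30.8845[EX]; j=4 S=115.5550 intr=9.4250 cont=10.6599 V=10.6599[hold]; j=5 S=141.9085 intr=0.0000 cont=0.0000 V=0.0000[hold]  S*(5)=94.0955
k=4: j=0 S=56.3014 intr=68.6786 cont=68.4275 V=68.6786[EX]; j=1 S=69.1415 intr=55.8385 cont=55.5873 V=55.8385[EX]; j=2 S=84.9100 intr=40.0700 cont=39.8189 V=40.0700[EX]; j=3 S=104.2746 intr=20.7054 cont=21.0509 V=21.0509[hold]; j=4 S=128.0556 intr=0.0000 cont=5.4881 V=5.4881[hold]  S*(4)=84.9100
k=3: j=0 S=62.3920 intr=62.5880 cont=62.3369 V=62.5880[EX]; j=1 S=76.6212 intr=48.3588 cont=48.1077 V=48.3588[EX]; j=2 S=94.0955 intr=30.8845 cont=30.8003 V=30.8845[EX]; j=3 S=115.5550 intr=9.4250 cont=13.4894 V=13.4894[hold]  S*(3)=94.0955
k=2: j=0 S=69.1415 intr=55.8385 cont=55.5873 V=55.8385[EX]; j=1 S=84.9100 intr=40.0700 cont=39.8189 V=40.0700[EX]; j=2 S=104.2746 intr=20.7054 cont=22.4179 V=22.4179[hold]  S*(2)=84.9100
k=1: j=0 S=76.6212 intr=48.3588 cont=48.1077 V=48.3588[EX]; j=1 S=94.0955 intr=30.8845 cont=31.4608 V=31.4608[hold]  S*(1)=76.6212
k=0: j=0 S=84.9100 intr=40.0700 cont=40.0973 V=40.0973[hold]  S*(0)=-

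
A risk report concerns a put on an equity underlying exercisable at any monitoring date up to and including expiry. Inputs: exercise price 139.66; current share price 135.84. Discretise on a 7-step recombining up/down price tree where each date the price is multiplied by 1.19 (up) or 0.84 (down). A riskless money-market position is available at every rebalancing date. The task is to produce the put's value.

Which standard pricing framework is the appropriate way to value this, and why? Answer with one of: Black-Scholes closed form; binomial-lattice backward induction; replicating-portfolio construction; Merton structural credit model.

Key observation: the exercise right at every one of the 7 steps is what matters: each node needs max(139.66 − S, continuation), which only the stepwise tree valuation starting from spot 135.84 delivers.

framework: binomial-lattice backward induction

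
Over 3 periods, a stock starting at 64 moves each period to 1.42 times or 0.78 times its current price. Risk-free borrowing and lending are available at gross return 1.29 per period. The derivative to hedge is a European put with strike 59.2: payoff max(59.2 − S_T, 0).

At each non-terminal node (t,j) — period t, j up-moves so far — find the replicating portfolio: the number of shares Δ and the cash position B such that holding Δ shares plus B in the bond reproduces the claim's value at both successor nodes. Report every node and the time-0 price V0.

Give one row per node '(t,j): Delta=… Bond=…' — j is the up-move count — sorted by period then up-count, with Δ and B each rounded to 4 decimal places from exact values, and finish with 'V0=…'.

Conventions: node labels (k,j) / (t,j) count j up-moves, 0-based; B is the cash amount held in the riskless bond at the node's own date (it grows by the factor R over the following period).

Under the risk-neutral measure, an up-move has probability p* = (R−d)/(u−d) = 0.7969 and values discount at R = 1.29.
Terminal payoffs: V(3,0)=28.8287, V(3,1)=3.9086, V(3,2)=0.0000, V(3,3)=0.0000
Node (2,0) S=38.9376: V=(p*·3.9086+(1−p*)·28.8287)/1.29=6.9539; Δ=(3.9086−28.8287)/(55.2914−30.3713)=-1.0000; B=V−Δ·S=45.8915
Node (2,1) S=70.8864: V=(p*·0.0000+(1−p*)·3.9086)/1.29=0.6155; Δ=(0.0000−3.9086)/(100.6587−55.2914)=-0.0862; B=V−Δ·S=6.7227
Node (2,2) S=129.0496: V=(p*·0.0000+(1−p*)·0.0000)/1.29=0.0000; Δ=(0.0000−0.0000)/(183.2504−100.6587)=0.0000; B=V−Δ·S=0.0000
Node (1,0) S=49.9200: V=(p*·0.6155+(1−p*)·6.9539)/1.29=1.4752; Δ=(0.6155−6.9539)/(70.8864−38.9376)=-0.1984; B=V−Δ·S=11.3789
Node (1,1) S=90.8800: V=(p*·0.0000+(1−p*)·0.6155)/1.29=0.0969; Δ=(0.0000−0.6155)/(129.0496−70.8864)=-0.0106; B=V−Δ·S=1.0586
Node (0,0) S=64.0000: V=(p*·0.0969+(1−p*)·1.4752)/1.29=0.2921; Δ=(0.0969−1.4752)/(90.8800−49.9200)=-0.0336; B=V−Δ·S=2.4456
Verification: the root portfolio costs Δ(0,0)·S0 + B(0,0) = 0.2921, matching V0.

(0,0): Delta=-0.0336 Bond=2.4456
(1,0): Delta=-0.1984 Bond=11.3789
(1,1): Delta=-0.0106 Bond=1.0586
(2,0): Delta=-1.0000 Bond=45.8915
(2,1): Delta=-0.0862 Bond=6.7227
(2,2): Delta=0.0000 Bond=0.0000
V0=0.2921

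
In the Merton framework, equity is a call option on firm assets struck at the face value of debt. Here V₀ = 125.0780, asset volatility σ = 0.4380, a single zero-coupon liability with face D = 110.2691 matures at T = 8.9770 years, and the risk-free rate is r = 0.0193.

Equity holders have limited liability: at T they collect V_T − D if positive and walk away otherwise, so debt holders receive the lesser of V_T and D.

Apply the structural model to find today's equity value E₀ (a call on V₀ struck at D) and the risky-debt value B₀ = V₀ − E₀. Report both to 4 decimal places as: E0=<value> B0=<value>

Work the structural quantities from V₀ = 125.0780 against face 110.2691:
d₁ = [ln(V₀/D) + (r + σ²/2)T] / (σ√T)
   = [ln(125.0780/110.2691) + (0.0193 + 0.5·0.4380²)·8.9770] / (0.4380·√8.9770)
   = [0.126014 + 1.034348] / 1.312320 = 0.884206
d₂ = d₁ − σ√T = 0.884206 − 1.312320 = -0.428114
N(d₁) = 0.811708,  N(d₂) = 0.334284,  e^(−rT) = 0.840922
E₀ = V₀·N(d₁) − D·e^(−rT)·N(d₂)
   = 125.0780·0.811708 − 110.2691·0.840922·0.334284 = 70.529342
B₀ = V₀ − E₀ = 125.0780 − 70.529342 = 54.548658

E0=70.5293 B0=54.5487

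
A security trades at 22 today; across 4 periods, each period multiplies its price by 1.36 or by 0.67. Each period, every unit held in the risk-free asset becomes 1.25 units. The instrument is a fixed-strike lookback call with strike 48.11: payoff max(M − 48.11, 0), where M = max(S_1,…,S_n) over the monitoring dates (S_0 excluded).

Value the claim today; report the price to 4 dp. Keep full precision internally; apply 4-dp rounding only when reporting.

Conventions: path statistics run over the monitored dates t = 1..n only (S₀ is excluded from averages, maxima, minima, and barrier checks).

Risk-neutral up-probability p* = (R−d)/(u−d) = (1.25−0.67)/(1.36−0.67) = 0.8406; the claim prices as the p*-weighted sum of path payoffs discounted by R^4.
Enumerate all 2^4 = 16 price paths (U = up ×1.36, D = down ×0.67); each path with k up-moves has probability p*^k·(1−p*)^(4−k).
DDDD: M=14.7400, payoff=0.0000, prob=0.000646
UDDD: M=29.9200, payoff=0.0000, prob=0.003406
DUDD: M=20.0464, payoff=0.0000, prob=0.003406
UUDD: M=40.6912, payoff=0.0000, prob=0.017957
DDUD: M=14.7400, payoff=0.0000, prob=0.003406
UDUD: M=29.9200, payoff=0.0000, prob=0.017957
DUUD: M=27.2631, payoff=0.0000, prob=0.017957
UUUD: M=55.3400, payoff=7.2300, prob=0.094685
DDDU: M=14.7400, payoff=0.0000, prob=0.003406
UDDU: M=29.9200, payoff=0.0000, prob=0.017957
DUDU: M=20.0464, payoff=0.0000, prob=0.017957
UUDU: M=40.6912, payoff=0.0000, prob=0.094685
DDUU: M=18.2663, payoff=0.0000, prob=0.017957
UDUU: M=37.0778, payoff=0.0000, prob=0.094685
DUUU: M=37.0778, payoff=0.0000, prob=0.094685
UUUU: M=75.2624, payoff=27.1524, prob=0.499247
Price = Σ prob·payoff / R^4 = 14.240355 / 2.441406 = 5.8328

price = 5.8328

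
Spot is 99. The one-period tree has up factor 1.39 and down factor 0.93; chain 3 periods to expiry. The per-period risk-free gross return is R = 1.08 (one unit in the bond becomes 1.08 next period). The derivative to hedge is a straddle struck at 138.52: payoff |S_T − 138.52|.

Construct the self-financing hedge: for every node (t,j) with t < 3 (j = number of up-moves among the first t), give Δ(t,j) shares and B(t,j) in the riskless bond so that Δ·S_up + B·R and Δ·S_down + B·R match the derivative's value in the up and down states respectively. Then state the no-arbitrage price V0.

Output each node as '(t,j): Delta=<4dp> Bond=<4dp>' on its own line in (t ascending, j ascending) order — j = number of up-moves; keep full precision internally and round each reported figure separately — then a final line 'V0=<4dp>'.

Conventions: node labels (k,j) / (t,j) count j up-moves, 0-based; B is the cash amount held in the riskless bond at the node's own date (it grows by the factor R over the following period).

(0,0): Delta=0.0038 Bond=31.0374
(1,0): Delta=-0.4387 Bond=74.2556
(1,1): Delta=0.6155 Bond=-50.6655
(2,0): Delta=-1.0000 Bond=128.2593
(2,1): Delta=0.3375 Bond=-19.1347
(2,2): Delta=1.0000 Bond=-128.2593
V0=31.4095

Risk-neutral probability p* = (R−d)/(u−d) = (1.08−0.93)/(1.39−0.93) = 0.3261.
Terminal payoffs: V(3,0)=58.8887, V(3,1)=19.5011, V(3,2)=39.3684, V(3,3)=127.3563
(2,0): S=85.6251. Δ = (V_up−V_dn)/(S_up−S_dn) = (19.5011−58.8887)/(119.0189−79.6313) = -1.0000. V = [p*·19.5011 + (1−p*)·58.8887]/1.08 = 42.6342. B = V − Δ·S = 128.2593.
(2,1): S=127.9773. Δ = (V_up−V_dn)/(S_up−S_dn) = (39.3684−19.5011)/(177.8884−119.0189) = 0.3375. V = [p*·39.3684 + (1−p*)·19.5011]/1.08 = 24.0552. B = V − Δ·S = -19.1347.
(2,2): S=191.2779. Δ = (V_up−V_dn)/(S_up−S_dn) = (127.3563−39.3684)/(265.8763−177.8884) = 1.0000. V = [p*·127.3563 + (1−p*)·39.3684]/1.08 = 63.0186. B = V − Δ·S = -128.2593.
(1,0): S=92.0700. Δ = (V_up−V_dn)/(S_up−S_dn) = (24.0552−42.6342)/(127.9773−85.6251) = -0.4387. V = [p*·24.0552 + (1−p*)·42.6342]/1.08 = 33.8665. B = V − Δ·S = 74.2556.
(1,1): S=137.6100. Δ = (V_up−V_dn)/(S_up−S_dn) = (63.0186−24.0552)/(191.2779−127.9773) = 0.6155. V = [p*·63.0186 + (1−p*)·24.0552]/1.08 = 34.0376. B = V − Δ·S = -50.6655.
(0,0): S=99.0000. Δ = (V_up−V_dn)/(S_up−S_dn) = (34.0376−33.8665)/(137.6100−92.0700) = 0.0038. V = [p*·34.0376 + (1−p*)·33.8665]/1.08 = 31.4095. B = V − Δ·S = 31.0374.
Check: Δ(0,0)·S0 + B(0,0) = 31.4095 = V0.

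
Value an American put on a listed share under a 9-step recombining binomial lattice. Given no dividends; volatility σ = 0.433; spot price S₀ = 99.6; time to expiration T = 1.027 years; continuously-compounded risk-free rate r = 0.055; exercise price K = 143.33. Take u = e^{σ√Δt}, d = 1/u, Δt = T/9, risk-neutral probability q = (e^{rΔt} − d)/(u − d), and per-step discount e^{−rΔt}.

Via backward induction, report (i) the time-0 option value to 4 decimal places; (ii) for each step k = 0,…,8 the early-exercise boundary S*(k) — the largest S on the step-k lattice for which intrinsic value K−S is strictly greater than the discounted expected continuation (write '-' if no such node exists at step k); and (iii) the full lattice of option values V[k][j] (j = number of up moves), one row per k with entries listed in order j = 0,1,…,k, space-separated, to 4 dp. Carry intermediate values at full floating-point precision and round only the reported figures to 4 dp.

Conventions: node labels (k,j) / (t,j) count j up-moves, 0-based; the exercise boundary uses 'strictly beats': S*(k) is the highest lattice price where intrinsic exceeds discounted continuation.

Δt=0.11411  u=1.15751  d=0.86393  q=0.48494  discount=0.99374
step 9 (expiry): payoffs max(K−S,0) = 116.6279 107.5539 95.3963 79.1074 57.2830 28.0423 0.0000 0.0000 0.0000 0.0000
step 8: (k=8,j=0): S=30.9079, K−S=112.4221, hold=111.5254 ⇒ V=112.4221 exercise | (k=8,j=1): S=41.4111, K−S=101.9189, hold=101.0222 ⇒ V=101.9189 exercise | (k=8,j=2): S=55.4836, K−S=87.8464, hold=86.9497 ⇒ V=87.8464 exercise | (k=8,j=3): S=74.3382, K−S=68.9918, hold=68.0951 ⇒ V=68.9918 exercise | (k=8,j=4): S=99.6000, K−S=43.7300, hold=42.8333 ⇒ V=43.7300 exercise | (k=8,j=5): S=133.4464, K−S=9.8836, hold=14.3530 ⇒ V=14.3530 continue | (k=8,j=6): S=178.7946, K−S=0.0000, hold=0.0000 ⇒ V=0.0000 continue | (k=8,j=7): S=239.5531, K−S=0.0000, hold=0.0000 ⇒ V=0.0000 continue | (k=8,j=8): S=320.9589, K−S=0.0000, hold=0.0000 ⇒ V=0.0000 continue  boundary S*=99.6000
step 7: (k=7,j=0): S=35.7761, K−S=107.5539, hold=106.6572 ⇒ V=107.5539 exercise | (k=7,j=1): S=47.9337, K−S=95.3963, hold=94.4996 ⇒ V=95.3963 exercise | (k=7,j=2): S=64.2226, K−S=79.1074, hold=78.2106 ⇒ V=79.1074 exercise | (k=7,j=3): S=86.0470, K−S=57.2830, hold=56.3863 ⇒ V=57.2830 exercise | (k=7,j=4): S=115.2877, K−S=28.0423, hold=29.2994 ⇒ V=29.2994 continue | (k=7,j=5): S=154.4652, K−S=0.0000, hold=7.3464 ⇒ V=7.3464 continue | (k=7,j=6): S=206.9560, K−S=0.0000, hold=0.0000 ⇒ V=0.0000 continue | (k=7,j=7): S=277.2845, K−S=0.0000, hold=0.0000 ⇒ V=0.0000 continue  boundary S*=86.0470
step 6: (k=6,j=0): S=41.4111, K−S=101.9189, hold=101.0222 ⇒ V=101.9189 exercise | (k=6,j=1): S=55.4836, K−S=87.8464, hold=86.9497 ⇒ V=87.8464 exercise | (k=6,j=2): S=74.3382, K−S=68.9918, hold=68.0951 ⇒ V=68.9918 exercise | (k=6,j=3): S=99.6000, K−S=43.7300, hold=43.4391 ⇒ V=43.7300 exercise | (k=6,j=4): S=133.4464, K−S=9.8836, hold=18.5367 ⇒ V=18.5367 continue | (k=6,j=5): S=178.7946, K−S=0.0000, hold=3.7601 ⇒ V=3.7601 continue | (k=6,j=6): S=239.5531, K−S=0.0000, hold=0.0000 ⇒ V=0.0000 continue  boundary S*=99.6000
step 5: (k=5,j=0): S=47.9337, K−S=95.3963, hold=94.4996 ⇒ V=95.3963 exercise | (k=5,j=1): S=64.2226, K−S=79.1074, hold=78.2106 ⇒ V=79.1074 exercise | (k=5,j=2): S=86.0470, K−S=57.2830, hold=56.3863 ⇒ V=57.2830 exercise | (k=5,j=3): S=115.2877, K−S=28.0423, hold=31.3155 ⇒ V=31.3155 continue | (k=5,j=4): S=154.4652, K−S=0.0000, hold=11.2998 ⇒ V=11.2998 continue | (k=5,j=5): S=206.9560, K−S=0.0000, hold=1.9246 ⇒ V=1.9246 continue  boundary S*=86.0470
step 4: (k=4,j=0): S=55.4836, K−S=87.8464, hold=86.9497 ⇒ V=87.8464 exercise | (k=4,j=1): S=74.3382, K−S=68.9918, hold=68.0951 ⇒ V=68.9918 exercise | (k=4,j=2): S=99.6000, K−S=43.7300, hold=44.4107 ⇒ V=44.4107 continue | (k=4,j=3): S=133.4464, K−S=9.8836, hold=21.4738 ⇒ V=21.4738 continue | (k=4,j=4): S=178.7946, K−S=0.0000, hold=6.7111 ⇒ V=6.7111 continue  boundary S*=74.3382
step 3: (k=3,j=0): S=64.2226, K−S=79.1074, hold=78.2106 ⇒ V=79.1074 exercise | (k=3,j=1): S=86.0470, K−S=57.2830, hold=56.7143 ⇒ V=57.2830 exercise | (k=3,j=2): S=115.2877, K−S=28.0423, hold=33.0794 ⇒ V=33.0794 continue | (k=3,j=3): S=154.4652, K−S=0.0000, hold=14.2252 ⇒ V=14.2252 continue  boundary S*=86.0470
step 2: (k=2,j=0): S=74.3382, K−S=68.9918, hold=68.0951 ⇒ V=68.9918 exercise | (k=2,j=1): S=99.6000, K−S=43.7300, hold=45.2607 ⇒ V=45.2607 continue | (k=2,j=2): S=133.4464, K−S=9.8836, hold=23.7864 ⇒ V=23.7864 continue  boundary S*=74.3382
step 1: (k=1,j=0): S=86.0470, K−S=57.2830, hold=57.1239 ⇒ V=57.2830 exercise | (k=1,j=1): S=115.2877, K−S=28.0423, hold=34.6289 ⇒ V=34.6289 continue  boundary S*=86.0470
step 0: (k=0,j=0): S=99.6000, K−S=43.7300, hold=46.0074 ⇒ V=46.0074 continue  boundary S*=-

price = 46.0074
boundary = - 86.0470 74.3382 86.0470 74.3382 86.0470 99.6000 86.0470 99.6000
tree:
46.0074
57.2830 34.6289
68.9918 45.2607 23.7864
79.1074 57.2830 33.0794 14.2252
87.8464 68.9918 44.4107 21.4738 6.7111
95.3963 79.1074 57.2830 31.3155 11.2998 1.9246
101.9189 87.8464 68.9918 43.7300 18.5367 3.7601 0.0000
107.5539 95.3963 79.1074 57.2830 29.2994 7.3464 0.0000 0.0000
112.4221 101.9189 87.8464 68.9918 43.7300 14.3530 0.0000 0.0000 0.0000
116.6279 107.5539 95.3963 79.1074 57.2830 28.0423 0.0000 0.0000 0.0000 0.0000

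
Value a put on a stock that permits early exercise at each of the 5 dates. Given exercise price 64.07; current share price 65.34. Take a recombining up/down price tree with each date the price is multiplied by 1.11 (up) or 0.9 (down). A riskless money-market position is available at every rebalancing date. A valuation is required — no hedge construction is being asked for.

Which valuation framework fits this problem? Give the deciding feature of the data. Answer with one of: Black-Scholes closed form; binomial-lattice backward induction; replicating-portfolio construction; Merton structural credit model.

Key observation: early exercise of the strike-64.07 put must be checked at each of the 5 dates (spot 65.34), which forces a node-by-node comparison of intrinsic and continuation value backward from expiry.

framework: binomial-lattice backward induction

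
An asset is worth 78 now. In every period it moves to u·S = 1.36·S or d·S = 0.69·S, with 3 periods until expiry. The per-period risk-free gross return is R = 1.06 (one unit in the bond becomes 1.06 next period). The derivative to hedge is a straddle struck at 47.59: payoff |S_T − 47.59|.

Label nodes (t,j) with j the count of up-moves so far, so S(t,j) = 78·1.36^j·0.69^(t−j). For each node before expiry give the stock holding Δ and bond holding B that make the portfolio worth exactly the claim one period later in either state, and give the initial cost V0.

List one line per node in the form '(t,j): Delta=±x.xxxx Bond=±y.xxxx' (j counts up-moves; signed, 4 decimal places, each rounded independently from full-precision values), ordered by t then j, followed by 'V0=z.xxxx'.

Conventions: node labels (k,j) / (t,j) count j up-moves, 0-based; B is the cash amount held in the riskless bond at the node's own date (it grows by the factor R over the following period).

Risk-neutral probability p* = (R−d)/(u−d) = (1.06−0.69)/(1.36−0.69) = 0.5522.
Terminal payoffs: V(3,0)=21.9663, V(3,1)=2.9147, V(3,2)=51.9555, V(3,3)=148.6156
Node (2,0) S=37.1358: V=(p*·2.9147+(1−p*)·21.9663)/1.06=10.7974; Δ=(2.9147−21.9663)/(50.5047−25.6237)=-0.7657; B=V−Δ·S=39.2327
Node (2,1) S=73.1952: V=(p*·51.9555+(1−p*)·2.9147)/1.06=28.2990; Δ=(51.9555−2.9147)/(99.5455−50.5047)=1.0000; B=V−Δ·S=-44.8962
Node (2,2) S=144.2688: V=(p*·148.6156+(1−p*)·51.9555)/1.06=99.3726; Δ=(148.6156−51.9555)/(196.2056−99.5455)=1.0000; B=V−Δ·S=-44.8962
Node (1,0) S=53.8200: V=(p*·28.2990+(1−p*)·10.7974)/1.06=19.3042; Δ=(28.2990−10.7974)/(73.1952−37.1358)=0.4854; B=V−Δ·S=-6.8175
Node (1,1) S=106.0800: V=(p*·99.3726+(1−p*)·28.2990)/1.06=63.7251; Δ=(99.3726−28.2990)/(144.2688−73.1952)=1.0000; B=V−Δ·S=-42.3549
Node (0,0) S=78.0000: V=(p*·63.7251+(1−p*)·19.3042)/1.06=41.3539; Δ=(63.7251−19.3042)/(106.0800−53.8200)=0.8500; B=V−Δ·S=-24.9459
As a check, the time-0 holding Δ(0,0)·S0 + B(0,0) comes to 41.3539 — exactly V0.

(0,0): Delta=0.8500 Bond=-24.9459
(1,0): Delta=0.4854 Bond=-6.8175
(1,1): Delta=1.0000 Bond=-42.3549
(2,0): Delta=-0.7657 Bond=39.2327
(2,1): Delta=1.0000 Bond=-44.8962
(2,2): Delta=1.0000 Bond=-44.8962
V0=41.3539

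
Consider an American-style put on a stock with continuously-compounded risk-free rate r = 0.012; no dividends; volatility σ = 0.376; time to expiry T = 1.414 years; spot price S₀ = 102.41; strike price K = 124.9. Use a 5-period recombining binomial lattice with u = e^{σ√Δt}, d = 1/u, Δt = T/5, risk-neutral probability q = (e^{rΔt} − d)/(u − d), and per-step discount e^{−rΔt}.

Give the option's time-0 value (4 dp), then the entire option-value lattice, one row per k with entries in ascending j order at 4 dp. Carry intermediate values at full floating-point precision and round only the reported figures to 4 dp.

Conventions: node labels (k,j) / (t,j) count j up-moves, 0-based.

price = 31.4008
tree:
31.4008
43.0055 17.9348
56.2460 27.6944 6.5470
68.6882 41.0498 12.1343 0.0000
78.8755 56.2460 22.4900 0.0000 0.0000
87.2166 68.6882 41.0498 0.0000 0.0000 0.0000

params: Δt=0.28280 u=1.22135 d=0.81877 q=0.45862 e^(-rΔt)=0.99661
t_5 payoffs: 87.2166 68.6882 41.0498 0.0000 0.0000 0.0000
k=4: node(4,0) S=46.0245 payoff=78.8755 vs cont=78.4524 → 78.8755 [stop]  node(4,1) S=68.6540 payoff=56.2460 vs cont=55.8229 → 56.2460 [stop]  node(4,2) S=102.4100 payoff=22.4900 vs cont=22.1482 → 22.4900 [stop]  node(4,3) S=152.7634 payoff=0.0000 vs cont=0.0000 → 0.0000 [wait]  node(4,4) S=227.8746 payoff=0.0000 vs cont=0.0000 → 0.0000 [wait]
k=3: node(3,0) S=56.2118 payoff=68.6882 vs cont=68.2651 → 68.6882 [stop]  node(3,1) S=83.8502 payoff=41.0498 vs cont=40.6267 → 41.0498 [stop]  node(3,2) S=125.0780 payoff=0.0000 vs cont=12.1343 → 12.1343 [wait]  node(3,3) S=186.5768 payoff=0.0000 vs cont=0.0000 → 0.0000 [wait]
k=2: node(2,0) S=68.6540 payoff=56.2460 vs cont=55.8229 → 56.2460 [stop]  node(2,1) S=102.4100 payoff=22.4900 vs cont=27.6944 → 27.6944 [wait]  node(2,2) S=152.7634 payoff=0.0000 vs cont=6.5470 → 6.5470 [wait]
k=1: node(1,0) S=83.8502 payoff=41.0498 vs cont=43.0055 → 43.0055 [wait]  node(1,1) S=125.0780 payoff=0.0000 vs cont=17.9348 → 17.9348 [wait]
k=0: node(0,0) S=102.4100 payoff=22.4900 vs cont=31.4008 → 31.4008 [wait]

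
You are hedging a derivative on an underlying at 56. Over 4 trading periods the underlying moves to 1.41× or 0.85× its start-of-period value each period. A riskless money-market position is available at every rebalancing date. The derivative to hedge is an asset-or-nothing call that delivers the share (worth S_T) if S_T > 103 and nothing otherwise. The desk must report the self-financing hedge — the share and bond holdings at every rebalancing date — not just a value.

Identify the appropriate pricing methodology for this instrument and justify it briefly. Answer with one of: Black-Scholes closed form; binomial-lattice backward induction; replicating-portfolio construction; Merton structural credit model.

framework: replicating-portfolio construction

Key observation: the deliverable is the dynamic trading strategy on the 4-step tree (spot 56, moves 1.41 and 0.85), so the valuation must go through the node-by-node replicating-portfolio solve.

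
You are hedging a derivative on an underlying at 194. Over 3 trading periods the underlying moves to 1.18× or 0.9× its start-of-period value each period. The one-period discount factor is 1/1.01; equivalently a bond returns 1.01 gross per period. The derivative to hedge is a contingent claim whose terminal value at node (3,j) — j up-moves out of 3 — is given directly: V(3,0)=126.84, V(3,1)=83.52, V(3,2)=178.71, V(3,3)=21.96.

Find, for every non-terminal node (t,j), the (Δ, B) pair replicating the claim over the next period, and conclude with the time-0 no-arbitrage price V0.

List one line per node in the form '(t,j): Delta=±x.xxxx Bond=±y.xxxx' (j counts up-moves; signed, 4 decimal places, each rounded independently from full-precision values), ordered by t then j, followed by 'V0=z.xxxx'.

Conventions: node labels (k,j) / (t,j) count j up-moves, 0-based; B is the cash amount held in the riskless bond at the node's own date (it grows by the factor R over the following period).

(0,0): Delta=0.0947 Bond=94.4480
(1,0): Delta=0.2247 Bond=72.6988
(1,1): Delta=-0.0585 Bond=130.4644
(2,0): Delta=-0.9846 Bond=263.4484
(2,1): Delta=1.6501 Bond=-220.2454
(2,2): Delta=-2.0724 Bond=675.7914
V0=112.8233

The replicating-portfolio and risk-neutral prices coincide; use p* = (1.01−0.9)/(1.18−0.9) = 0.3929 for the latter.
At maturity the claim pays: V(3,0)=126.8400, V(3,1)=83.5200, V(3,2)=178.7100, V(3,3)=21.9600
(2,0): S=157.1400. Δ = (V_up−V_dn)/(S_up−S_dn) = (83.5200−126.8400)/(185.4252−141.4260) = -0.9846. V = [p*·83.5200 + (1−p*)·126.8400]/1.01 = 108.7341. B = V − Δ·S = 263.4484.
(2,1): S=206.0280. Δ = (V_up−V_dn)/(S_up−S_dn) = (178.7100−83.5200)/(243.1130−185.4252) = 1.6501. V = [p*·178.7100 + (1−p*)·83.5200]/1.01 = 119.7189. B = V − Δ·S = -220.2454.
(2,2): S=270.1256. Δ = (V_up−V_dn)/(S_up−S_dn) = (21.9600−178.7100)/(318.7482−243.1130) = -2.0724. V = [p*·21.9600 + (1−p*)·178.7100]/1.01 = 115.9699. B = V − Δ·S = 675.7914.
(1,0): S=174.6000. Δ = (V_up−V_dn)/(S_up−S_dn) = (119.7189−108.7341)/(206.0280−157.1400) = 0.2247. V = [p*·119.7189 + (1−p*)·108.7341]/1.01 = 111.9302. B = V − Δ·S = 72.6988.
(1,1): S=228.9200. Δ = (V_up−V_dn)/(S_up−S_dn) = (115.9699−119.7189)/(270.1256−206.0280) = -0.0585. V = [p*·115.9699 + (1−p*)·119.7189]/1.01 = 117.0753. B = V − Δ·S = 130.4644.
(0,0): S=194.0000. Δ = (V_up−V_dn)/(S_up−S_dn) = (117.0753−111.9302)/(228.9200−174.6000) = 0.0947. V = [p*·117.0753 + (1−p*)·111.9302]/1.01 = 112.8233. B = V − Δ·S = 94.4480.
Check: Δ(0,0)·S0 + B(0,0) = 112.8233 = V0.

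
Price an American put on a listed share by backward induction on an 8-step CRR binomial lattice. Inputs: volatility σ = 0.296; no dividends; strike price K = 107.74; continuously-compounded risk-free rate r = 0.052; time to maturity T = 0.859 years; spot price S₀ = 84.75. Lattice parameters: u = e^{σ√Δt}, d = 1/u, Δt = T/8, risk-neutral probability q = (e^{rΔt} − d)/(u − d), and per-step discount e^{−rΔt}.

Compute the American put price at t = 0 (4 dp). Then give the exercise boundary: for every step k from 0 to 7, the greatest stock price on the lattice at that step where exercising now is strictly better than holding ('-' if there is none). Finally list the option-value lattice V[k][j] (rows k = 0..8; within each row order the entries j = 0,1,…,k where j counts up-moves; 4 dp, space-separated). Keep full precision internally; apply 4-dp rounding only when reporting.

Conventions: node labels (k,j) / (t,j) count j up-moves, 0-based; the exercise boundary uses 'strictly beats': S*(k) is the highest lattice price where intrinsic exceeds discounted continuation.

Δt=0.10737  u=1.10185  d=0.90756  q=0.50459  discount=0.99443
step 8 (expiry): payoffs max(K−S,0) = 68.7324 60.3816 50.2431 37.9341 22.9900 4.8466 0.0000 0.0000 0.0000
step 7: (k=7,j=0): S=42.9807, K−S=64.7593, hold=64.1595 ⇒ V=64.7593 exercise | (k=7,j=1): S=52.1820, K−S=55.5580, hold=54.9581 ⇒ V=55.5580 exercise | (k=7,j=2): S=63.3532, K−S=44.3868, hold=43.7869 ⇒ V=44.3868 exercise | (k=7,j=3): S=76.9159, K−S=30.8241, hold=30.2243 ⇒ V=30.8241 exercise | (k=7,j=4): S=93.3821, K−S=14.3579, hold=13.7580 ⇒ V=14.3579 exercise | (k=7,j=5): S=113.3734, K−S=0.0000, hold=2.3877 ⇒ V=2.3877 continue | (k=7,j=6): S=137.6445, K−S=0.0000, hold=0.0000 ⇒ V=0.0000 continue | (k=7,j=7): S=167.1115, K−S=0.0000, hold=0.0000 ⇒ V=0.0000 continue  boundary S*=93.3821
step 6: (k=6,j=0): S=47.3584, K−S=60.3816, hold=59.7817 ⇒ V=60.3816 exercise | (k=6,j=1): S=57.4969, K−S=50.2431, hold=49.6432 ⇒ V=50.2431 exercise | (k=6,j=2): S=69.8059, K−S=37.9341, hold=37.3342 ⇒ V=37.9341 exercise | (k=6,j=3): S=84.7500, K−S=22.9900, hold=22.3901 ⇒ V=22.9900 exercise | (k=6,j=4): S=102.8934, K−S=4.8466, hold=8.2716 ⇒ V=8.2716 continue | (k=6,j=5): S=124.9209, K−S=0.0000, hold=1.1763 ⇒ V=1.1763 continue | (k=6,j=6): S=151.6640, K−S=0.0000, hold=0.0000 ⇒ V=0.0000 continue  boundary S*=84.7500
step 5: (k=5,j=0): S=52.1820, K−S=55.5580, hold=54.9581 ⇒ V=55.5580 exercise | (k=5,j=1): S=63.3532, K−S=44.3868, hold=43.7869 ⇒ V=44.3868 exercise | (k=5,j=2): S=76.9159, K−S=30.8241, hold=30.2243 ⇒ V=30.8241 exercise | (k=5,j=3): S=93.3821, K−S=14.3579, hold=15.4766 ⇒ V=15.4766 continue | (k=5,j=4): S=113.3734, K−S=0.0000, hold=4.6653 ⇒ V=4.6653 continue | (k=5,j=5): S=137.6445, K−S=0.0000, hold=0.5795 ⇒ V=0.5795 continue  boundary S*=76.9159
step 4: (k=4,j=0): S=57.4969, K−S=50.2431, hold=49.6432 ⇒ V=50.2431 exercise | (k=4,j=1): S=69.8059, K−S=37.9341, hold=37.3342 ⇒ V=37.9341 exercise | (k=4,j=2): S=84.7500, K−S=22.9900, hold=22.9514 ⇒ V=22.9900 exercise | (k=4,j=3): S=102.8934, K−S=4.8466, hold=9.9655 ⇒ V=9.9655 continue | (k=4,j=4): S=124.9209, K−S=0.0000, hold=2.5891 ⇒ V=2.5891 continue  boundary S*=84.7500
step 3: (k=3,j=0): S=63.3532, K−S=44.3868, hold=43.7869 ⇒ V=44.3868 exercise | (k=3,j=1): S=76.9159, K−S=30.8241, hold=30.2243 ⇒ V=30.8241 exercise | (k=3,j=2): S=93.3821, K−S=14.3579, hold=16.3266 ⇒ V=16.3266 continue | (k=3,j=3): S=113.3734, K−S=0.0000, hold=6.2087 ⇒ V=6.2087 continue  boundary S*=76.9159
step 2: (k=2,j=0): S=69.8059, K−S=37.9341, hold=37.3342 ⇒ V=37.9341 exercise | (k=2,j=1): S=84.7500, K−S=22.9900, hold=23.3779 ⇒ V=23.3779 continue | (k=2,j=2): S=102.8934, K−S=4.8466, hold=11.1587 ⇒ V=11.1587 continue  boundary S*=69.8059
step 1: (k=1,j=0): S=76.9159, K−S=30.8241, hold=30.4189 ⇒ V=30.8241 exercise | (k=1,j=1): S=93.3821, K−S=14.3579, hold=17.1164 ⇒ V=17.1164 continue  boundary S*=76.9159
step 0: (k=0,j=0): S=84.7500, K−S=22.9900, hold=23.7743 ⇒ V=23.7743 continue  boundary S*=-

price = 23.7743
boundary = - 76.9159 69.8059 76.9159 84.7500 76.9159 84.7500 93.3821
tree:
23.7743
30.8241 17.1164
37.9341 23.3779 11.1587
44.3868 30.8241 16.3266 6.2087
50.2431 37.9341 22.9900 9.9655 2.5891
55.5580 44.3868 30.8241 15.4766 4.6653 0.5795
60.3816 50.2431 37.9341 22.9900 8.2716 1.1763 0.0000
64.7593 55.5580 44.3868 30.8241 14.3579 2.3877 0.0000 0.0000
68.7324 60.3816 50.2431 37.9341 22.9900 4.8466 0.0000 0.0000 0.0000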